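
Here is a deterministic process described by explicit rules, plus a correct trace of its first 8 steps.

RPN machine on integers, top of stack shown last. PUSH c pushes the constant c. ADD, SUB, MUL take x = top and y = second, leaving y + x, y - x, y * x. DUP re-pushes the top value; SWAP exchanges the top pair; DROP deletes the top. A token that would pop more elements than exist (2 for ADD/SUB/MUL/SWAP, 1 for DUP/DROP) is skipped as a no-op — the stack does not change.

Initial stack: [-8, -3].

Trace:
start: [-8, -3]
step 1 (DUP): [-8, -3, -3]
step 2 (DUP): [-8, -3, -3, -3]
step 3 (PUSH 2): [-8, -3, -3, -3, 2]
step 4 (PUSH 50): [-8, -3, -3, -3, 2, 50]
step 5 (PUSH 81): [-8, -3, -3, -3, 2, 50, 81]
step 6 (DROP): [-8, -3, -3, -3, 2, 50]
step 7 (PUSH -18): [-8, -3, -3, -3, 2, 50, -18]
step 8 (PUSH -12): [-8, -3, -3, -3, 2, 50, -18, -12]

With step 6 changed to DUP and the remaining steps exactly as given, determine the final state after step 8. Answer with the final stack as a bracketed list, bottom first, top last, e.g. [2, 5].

[-8, -3, -3, -3, 2, 50, 81, 81, -18, -12]

(re-executing from step 6 with the substitution; state before step 6: [-8, -3, -3, -3, 2, 50, 81])
step 6 (DUP): [-8, -3, -3, -3, 2, 50, 81, 81]
step 7 (PUSH -18): [-8, -3, -3, -3, 2, 50, 81, 81, -18]
step 8 (PUSH -12): [-8, -3, -3, -3, 2, 50, 81, 81, -18, -12]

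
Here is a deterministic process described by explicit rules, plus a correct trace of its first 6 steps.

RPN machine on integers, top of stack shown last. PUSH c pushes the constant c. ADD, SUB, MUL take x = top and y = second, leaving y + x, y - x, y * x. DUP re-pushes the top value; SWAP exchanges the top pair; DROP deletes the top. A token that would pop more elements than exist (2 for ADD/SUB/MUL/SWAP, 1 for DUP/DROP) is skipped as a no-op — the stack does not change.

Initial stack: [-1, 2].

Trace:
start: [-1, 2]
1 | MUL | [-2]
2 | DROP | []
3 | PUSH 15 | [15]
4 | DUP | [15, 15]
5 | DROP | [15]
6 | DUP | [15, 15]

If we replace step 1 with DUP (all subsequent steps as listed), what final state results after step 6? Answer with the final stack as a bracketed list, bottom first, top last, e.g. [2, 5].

[-1, 2, 15, 15]

(re-executing from step 1 with the substitution; state before step 1: [-1, 2])
1 | DUP | [-1, 2, 2]
2 | DROP | [-1, 2]
3 | PUSH 15 | [-1, 2, 15]
4 | DUP | [-1, 2, 15, 15]
5 | DROP | [-1, 2, 15]
6 | DUP | [-1, 2, 15, 15]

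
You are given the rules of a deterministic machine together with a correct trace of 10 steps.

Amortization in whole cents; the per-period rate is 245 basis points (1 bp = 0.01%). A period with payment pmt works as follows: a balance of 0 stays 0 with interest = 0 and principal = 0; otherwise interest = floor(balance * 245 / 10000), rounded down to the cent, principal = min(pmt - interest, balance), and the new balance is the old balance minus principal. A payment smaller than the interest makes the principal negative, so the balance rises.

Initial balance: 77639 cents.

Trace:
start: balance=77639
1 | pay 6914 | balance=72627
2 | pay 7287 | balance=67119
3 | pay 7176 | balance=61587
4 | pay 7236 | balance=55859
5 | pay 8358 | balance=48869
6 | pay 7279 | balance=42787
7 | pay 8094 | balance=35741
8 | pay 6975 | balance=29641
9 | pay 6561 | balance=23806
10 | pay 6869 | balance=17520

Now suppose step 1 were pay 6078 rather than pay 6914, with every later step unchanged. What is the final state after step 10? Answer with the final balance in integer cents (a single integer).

(re-executing from step 1 with the substitution; state before step 1: balance=77639)
1 | pay 6078 | balance=73463
2 | pay 7287 | balance=67975
3 | pay 7176 | balance=62464
4 | pay 7236 | balance=56758
5 | pay 8358 | balance=49790
6 | pay 7279 | balance=43730
7 | pay 8094 | balance=36707
8 | pay 6975 | balance=30631
9 | pay 6561 | balance=24820
10 | pay 6869 | balance=18559

18559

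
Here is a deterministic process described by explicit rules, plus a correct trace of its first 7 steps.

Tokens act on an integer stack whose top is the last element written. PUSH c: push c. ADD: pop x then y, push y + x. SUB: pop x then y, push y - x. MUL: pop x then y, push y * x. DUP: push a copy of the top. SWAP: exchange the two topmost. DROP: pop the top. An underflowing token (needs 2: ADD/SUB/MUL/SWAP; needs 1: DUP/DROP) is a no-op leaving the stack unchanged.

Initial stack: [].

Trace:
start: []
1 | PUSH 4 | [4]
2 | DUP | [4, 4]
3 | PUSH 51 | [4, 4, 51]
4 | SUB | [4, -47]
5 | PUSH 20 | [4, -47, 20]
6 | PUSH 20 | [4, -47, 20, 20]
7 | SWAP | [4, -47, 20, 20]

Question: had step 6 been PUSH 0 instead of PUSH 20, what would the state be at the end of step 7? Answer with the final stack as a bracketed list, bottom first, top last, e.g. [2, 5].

[4, -47, 0, 20]

(re-executing from step 6 with the substitution; state before step 6: [4, -47, 20])
6 | PUSH 0 | [4, -47, 20, 0]
7 | SWAP | [4, -47, 0, 20]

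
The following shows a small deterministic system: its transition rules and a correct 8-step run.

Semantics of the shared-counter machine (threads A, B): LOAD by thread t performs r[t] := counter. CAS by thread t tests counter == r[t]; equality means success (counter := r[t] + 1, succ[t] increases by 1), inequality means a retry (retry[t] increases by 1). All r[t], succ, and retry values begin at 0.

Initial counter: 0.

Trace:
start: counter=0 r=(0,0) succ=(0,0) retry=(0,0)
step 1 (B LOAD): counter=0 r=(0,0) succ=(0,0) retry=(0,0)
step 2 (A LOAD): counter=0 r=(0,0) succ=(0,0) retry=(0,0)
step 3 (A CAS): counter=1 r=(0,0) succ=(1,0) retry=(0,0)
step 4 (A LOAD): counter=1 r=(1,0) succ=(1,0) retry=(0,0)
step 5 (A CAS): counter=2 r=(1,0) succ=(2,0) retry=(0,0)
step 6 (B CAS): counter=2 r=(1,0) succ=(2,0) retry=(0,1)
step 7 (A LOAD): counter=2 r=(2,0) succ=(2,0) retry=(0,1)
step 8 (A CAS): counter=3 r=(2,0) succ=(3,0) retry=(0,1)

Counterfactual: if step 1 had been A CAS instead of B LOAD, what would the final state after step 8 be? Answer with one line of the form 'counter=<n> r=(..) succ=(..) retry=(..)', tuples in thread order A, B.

(re-executing from step 1 with the substitution; state before step 1: counter=0 r=(0,0) succ=(0,0) retry=(0,0))
step 1 (A CAS): counter=1 r=(0,0) succ=(1,0) retry=(0,0)
step 2 (A LOAD): counter=1 r=(1,0) succ=(1,0) retry=(0,0)
step 3 (A CAS): counter=2 r=(1,0) succ=(2,0) retry=(0,0)
step 4 (A LOAD): counter=2 r=(2,0) succ=(2,0) retry=(0,0)
step 5 (A CAS): counter=3 r=(2,0) succ=(3,0) retry=(0,0)
step 6 (B CAS): counter=3 r=(2,0) succ=(3,0) retry=(0,1)
step 7 (A LOAD): counter=3 r=(3,0) succ=(3,0) retry=(0,1)
step 8 (A CAS): counter=4 r=(3,0) succ=(4,0) retry=(0,1)

counter=4 r=(3,0) succ=(4,0) retry=(0,1)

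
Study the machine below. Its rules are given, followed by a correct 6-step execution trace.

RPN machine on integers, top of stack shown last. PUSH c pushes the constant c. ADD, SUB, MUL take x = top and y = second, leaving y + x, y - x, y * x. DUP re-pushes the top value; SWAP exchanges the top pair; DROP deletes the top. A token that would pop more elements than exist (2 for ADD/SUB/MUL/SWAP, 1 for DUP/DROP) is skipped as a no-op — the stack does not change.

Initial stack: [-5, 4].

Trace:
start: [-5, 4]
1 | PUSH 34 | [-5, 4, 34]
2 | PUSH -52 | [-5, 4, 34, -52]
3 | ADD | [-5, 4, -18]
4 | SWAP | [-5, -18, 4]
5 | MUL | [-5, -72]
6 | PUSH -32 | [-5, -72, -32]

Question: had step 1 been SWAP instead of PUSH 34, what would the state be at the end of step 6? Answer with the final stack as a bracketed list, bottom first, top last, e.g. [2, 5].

(re-executing from step 1 with the substitution; state before step 1: [-5, 4])
1 | SWAP | [4, -5]
2 | PUSH -52 | [4, -5, -52]
3 | ADD | [4, -57]
4 | SWAP | [-57, 4]
5 | MUL | [-228]
6 | PUSH -32 | [-228, -32]

[-228, -32]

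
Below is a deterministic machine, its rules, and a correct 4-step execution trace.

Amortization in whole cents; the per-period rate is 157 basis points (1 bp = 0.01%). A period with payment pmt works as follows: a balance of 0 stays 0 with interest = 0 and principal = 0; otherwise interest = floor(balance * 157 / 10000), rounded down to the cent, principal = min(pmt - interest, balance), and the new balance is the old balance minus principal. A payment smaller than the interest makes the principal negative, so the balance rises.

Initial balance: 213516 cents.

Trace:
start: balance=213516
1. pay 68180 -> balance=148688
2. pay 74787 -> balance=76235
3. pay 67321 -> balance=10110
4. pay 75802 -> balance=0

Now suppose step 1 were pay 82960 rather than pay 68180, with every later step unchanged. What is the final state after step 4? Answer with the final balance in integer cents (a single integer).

(re-executing from step 1 with the substitution; state before step 1: balance=213516)
1. pay 82960 -> balance=133908
2. pay 74787 -> balance=61223
3. pay 67321 -> balance=0
4. pay 75802 -> balance=0

0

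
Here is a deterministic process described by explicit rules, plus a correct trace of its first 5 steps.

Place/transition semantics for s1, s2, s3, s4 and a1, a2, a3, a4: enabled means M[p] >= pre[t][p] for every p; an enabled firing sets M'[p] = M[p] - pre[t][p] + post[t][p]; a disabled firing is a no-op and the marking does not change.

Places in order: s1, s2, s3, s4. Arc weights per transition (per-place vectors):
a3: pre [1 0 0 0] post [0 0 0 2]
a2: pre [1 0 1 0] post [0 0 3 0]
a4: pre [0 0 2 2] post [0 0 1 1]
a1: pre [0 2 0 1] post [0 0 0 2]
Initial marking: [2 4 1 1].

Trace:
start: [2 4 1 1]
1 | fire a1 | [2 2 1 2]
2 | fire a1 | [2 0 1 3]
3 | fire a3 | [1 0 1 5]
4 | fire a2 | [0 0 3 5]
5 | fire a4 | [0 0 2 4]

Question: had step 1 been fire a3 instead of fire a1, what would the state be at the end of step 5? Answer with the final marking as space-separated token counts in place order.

0 2 1 6

(re-executing from step 1 with the substitution; state before step 1: [2 4 1 1])
1 | fire a3 | [1 4 1 3]
2 | fire a1 | [1 2 1 4]
3 | fire a3 | [0 2 1 6]
4 | fire a2 | [0 2 1 6]
5 | fire a4 | [0 2 1 6]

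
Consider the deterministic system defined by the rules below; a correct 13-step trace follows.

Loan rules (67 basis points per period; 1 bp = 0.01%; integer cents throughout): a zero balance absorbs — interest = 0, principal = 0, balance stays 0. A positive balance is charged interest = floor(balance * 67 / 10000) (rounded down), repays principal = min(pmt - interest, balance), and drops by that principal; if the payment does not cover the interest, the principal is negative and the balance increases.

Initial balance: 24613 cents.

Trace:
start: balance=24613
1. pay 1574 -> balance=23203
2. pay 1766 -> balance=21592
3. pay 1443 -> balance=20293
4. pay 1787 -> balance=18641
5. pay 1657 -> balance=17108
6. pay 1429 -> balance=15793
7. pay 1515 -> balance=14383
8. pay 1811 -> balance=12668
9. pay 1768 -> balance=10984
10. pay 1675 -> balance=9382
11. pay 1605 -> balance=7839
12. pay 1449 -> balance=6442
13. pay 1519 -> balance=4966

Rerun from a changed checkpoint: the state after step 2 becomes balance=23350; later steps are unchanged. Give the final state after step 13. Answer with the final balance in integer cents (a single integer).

6859

state after step 2 := balance=23350
3. pay 1443 -> balance=22063
4. pay 1787 -> balance=20423
5. pay 1657 -> balance=18902
6. pay 1429 -> balance=17599
7. pay 1515 -> balance=16201
8. pay 1811 -> balance=14498
9. pay 1768 -> balance=12827
10. pay 1675 -> balance=11237
11. pay 1605 -> balance=9707
12. pay 1449 -> balance=8323
13. pay 1519 -> balance=6859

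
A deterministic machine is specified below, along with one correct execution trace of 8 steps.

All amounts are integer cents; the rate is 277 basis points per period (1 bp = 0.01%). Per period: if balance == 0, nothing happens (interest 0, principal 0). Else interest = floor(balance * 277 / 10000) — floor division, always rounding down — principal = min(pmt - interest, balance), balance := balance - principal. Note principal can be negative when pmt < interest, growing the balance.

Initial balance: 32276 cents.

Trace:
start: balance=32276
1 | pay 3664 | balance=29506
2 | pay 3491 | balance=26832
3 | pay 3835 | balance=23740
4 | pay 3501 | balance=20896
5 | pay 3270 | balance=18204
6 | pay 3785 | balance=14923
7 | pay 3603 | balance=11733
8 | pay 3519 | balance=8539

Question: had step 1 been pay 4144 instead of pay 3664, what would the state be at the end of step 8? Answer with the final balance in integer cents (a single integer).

(re-executing from step 1 with the substitution; state before step 1: balance=32276)
1 | pay 4144 | balance=29026
2 | pay 3491 | balance=26339
3 | pay 3835 | balance=23233
4 | pay 3501 | balance=20375
5 | pay 3270 | balance=17669
6 | pay 3785 | balance=14373
7 | pay 3603 | balance=11168
8 | pay 3519 | balance=7958

7958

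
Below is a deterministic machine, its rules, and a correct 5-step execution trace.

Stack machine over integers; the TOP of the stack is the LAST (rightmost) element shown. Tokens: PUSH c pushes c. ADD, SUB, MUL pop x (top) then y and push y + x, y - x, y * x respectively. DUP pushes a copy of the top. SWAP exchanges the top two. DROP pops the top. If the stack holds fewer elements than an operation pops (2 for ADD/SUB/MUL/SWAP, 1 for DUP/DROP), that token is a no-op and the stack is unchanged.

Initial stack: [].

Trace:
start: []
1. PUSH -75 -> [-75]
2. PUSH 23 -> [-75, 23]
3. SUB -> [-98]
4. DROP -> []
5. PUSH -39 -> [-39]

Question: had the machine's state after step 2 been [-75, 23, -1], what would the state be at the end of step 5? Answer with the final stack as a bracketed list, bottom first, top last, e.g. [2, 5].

state after step 2 := [-75, 23, -1]
3. SUB -> [-75, 24]
4. DROP -> [-75]
5. PUSH -39 -> [-75, -39]

[-75, -39]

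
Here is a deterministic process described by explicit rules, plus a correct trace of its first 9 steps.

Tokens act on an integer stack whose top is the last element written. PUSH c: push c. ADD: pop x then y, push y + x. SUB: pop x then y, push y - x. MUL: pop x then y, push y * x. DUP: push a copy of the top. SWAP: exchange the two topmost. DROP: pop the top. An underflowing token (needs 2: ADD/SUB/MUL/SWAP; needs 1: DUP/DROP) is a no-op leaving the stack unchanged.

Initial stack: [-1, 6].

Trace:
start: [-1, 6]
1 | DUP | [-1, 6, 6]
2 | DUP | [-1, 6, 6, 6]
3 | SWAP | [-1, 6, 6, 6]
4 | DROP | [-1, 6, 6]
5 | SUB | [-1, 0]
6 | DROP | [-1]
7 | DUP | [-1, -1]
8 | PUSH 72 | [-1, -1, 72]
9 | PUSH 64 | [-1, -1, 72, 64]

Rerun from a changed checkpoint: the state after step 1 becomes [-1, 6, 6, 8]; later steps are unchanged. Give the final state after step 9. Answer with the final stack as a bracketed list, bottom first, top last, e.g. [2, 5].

[-1, 6, 6, 72, 64]

state after step 1 := [-1, 6, 6, 8]
2 | DUP | [-1, 6, 6, 8, 8]
3 | SWAP | [-1, 6, 6, 8, 8]
4 | DROP | [-1, 6, 6, 8]
5 | SUB | [-1, 6, -2]
6 | DROP | [-1, 6]
7 | DUP | [-1, 6, 6]
8 | PUSH 72 | [-1, 6, 6, 72]
9 | PUSH 64 | [-1, 6, 6, 72, 64]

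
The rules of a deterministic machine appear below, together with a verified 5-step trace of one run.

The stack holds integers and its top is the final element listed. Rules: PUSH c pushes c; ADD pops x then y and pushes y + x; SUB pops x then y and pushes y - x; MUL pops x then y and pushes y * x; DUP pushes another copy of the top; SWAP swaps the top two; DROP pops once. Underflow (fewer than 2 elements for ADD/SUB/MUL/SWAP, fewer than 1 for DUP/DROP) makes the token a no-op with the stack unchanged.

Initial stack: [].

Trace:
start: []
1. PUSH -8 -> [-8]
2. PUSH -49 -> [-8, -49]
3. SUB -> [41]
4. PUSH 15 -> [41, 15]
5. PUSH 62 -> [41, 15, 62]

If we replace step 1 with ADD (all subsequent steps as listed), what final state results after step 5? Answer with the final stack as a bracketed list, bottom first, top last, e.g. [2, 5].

[-49, 15, 62]

(re-executing from step 1 with the substitution; state before step 1: [])
1. ADD -> []
2. PUSH -49 -> [-49]
3. SUB -> [-49]
4. PUSH 15 -> [-49, 15]
5. PUSH 62 -> [-49, 15, 62]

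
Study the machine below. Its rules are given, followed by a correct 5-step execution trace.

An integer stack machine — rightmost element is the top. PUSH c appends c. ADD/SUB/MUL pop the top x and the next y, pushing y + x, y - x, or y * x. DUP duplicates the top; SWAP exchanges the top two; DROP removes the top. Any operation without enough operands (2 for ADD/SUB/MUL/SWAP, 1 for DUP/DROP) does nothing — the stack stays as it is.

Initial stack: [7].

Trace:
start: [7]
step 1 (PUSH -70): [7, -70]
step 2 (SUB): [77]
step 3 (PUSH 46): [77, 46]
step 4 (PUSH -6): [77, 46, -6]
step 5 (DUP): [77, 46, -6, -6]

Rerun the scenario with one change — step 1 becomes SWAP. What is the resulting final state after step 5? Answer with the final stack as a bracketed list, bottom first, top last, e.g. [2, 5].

[7, 46, -6, -6]

(re-executing from step 1 with the substitution; state before step 1: [7])
step 1 (SWAP): [7]
step 2 (SUB): [7]
step 3 (PUSH 46): [7, 46]
step 4 (PUSH -6): [7, 46, -6]
step 5 (DUP): [7, 46, -6, -6]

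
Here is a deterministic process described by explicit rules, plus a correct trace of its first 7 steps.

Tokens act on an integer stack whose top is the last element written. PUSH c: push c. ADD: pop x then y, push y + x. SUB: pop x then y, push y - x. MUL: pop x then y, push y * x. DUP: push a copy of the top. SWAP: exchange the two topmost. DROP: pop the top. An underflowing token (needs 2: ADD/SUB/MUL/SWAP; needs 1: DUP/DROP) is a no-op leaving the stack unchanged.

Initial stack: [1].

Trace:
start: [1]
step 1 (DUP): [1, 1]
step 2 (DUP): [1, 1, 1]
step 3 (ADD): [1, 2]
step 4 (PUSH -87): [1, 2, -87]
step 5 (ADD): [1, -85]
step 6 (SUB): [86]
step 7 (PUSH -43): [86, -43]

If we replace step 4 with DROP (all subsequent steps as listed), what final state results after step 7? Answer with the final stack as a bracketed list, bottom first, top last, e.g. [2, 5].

[1, -43]

(re-executing from step 4 with the substitution; state before step 4: [1, 2])
step 4 (DROP): [1]
step 5 (ADD): [1]
step 6 (SUB): [1]
step 7 (PUSH -43): [1, -43]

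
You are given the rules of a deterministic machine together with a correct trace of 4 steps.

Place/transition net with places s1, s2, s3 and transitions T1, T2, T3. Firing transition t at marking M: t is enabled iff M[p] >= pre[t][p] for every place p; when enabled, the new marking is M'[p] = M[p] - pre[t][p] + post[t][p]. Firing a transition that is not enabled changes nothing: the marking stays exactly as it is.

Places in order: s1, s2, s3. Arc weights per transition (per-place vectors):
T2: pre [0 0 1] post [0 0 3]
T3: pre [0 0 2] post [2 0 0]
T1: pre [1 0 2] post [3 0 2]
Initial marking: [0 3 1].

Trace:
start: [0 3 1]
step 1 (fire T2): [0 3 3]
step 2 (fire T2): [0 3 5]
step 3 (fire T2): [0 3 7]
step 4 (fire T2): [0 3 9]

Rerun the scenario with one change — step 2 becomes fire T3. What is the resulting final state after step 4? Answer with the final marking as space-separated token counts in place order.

2 3 5

(re-executing from step 2 with the substitution; state before step 2: [0 3 3])
step 2 (fire T3): [2 3 1]
step 3 (fire T2): [2 3 3]
step 4 (fire T2): [2 3 5]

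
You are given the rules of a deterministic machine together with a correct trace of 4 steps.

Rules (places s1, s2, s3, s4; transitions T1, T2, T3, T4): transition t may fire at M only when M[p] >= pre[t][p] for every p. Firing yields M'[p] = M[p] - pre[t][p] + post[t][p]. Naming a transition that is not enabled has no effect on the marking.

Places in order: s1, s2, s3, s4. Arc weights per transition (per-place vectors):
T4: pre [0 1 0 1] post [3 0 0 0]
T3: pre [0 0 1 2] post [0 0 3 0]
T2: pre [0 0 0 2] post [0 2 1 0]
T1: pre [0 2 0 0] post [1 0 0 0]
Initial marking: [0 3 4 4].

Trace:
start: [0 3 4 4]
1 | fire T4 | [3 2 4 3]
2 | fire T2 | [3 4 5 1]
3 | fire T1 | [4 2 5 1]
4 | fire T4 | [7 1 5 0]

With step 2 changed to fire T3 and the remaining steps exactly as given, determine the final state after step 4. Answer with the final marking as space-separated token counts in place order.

4 0 6 1

(re-executing from step 2 with the substitution; state before step 2: [3 2 4 3])
2 | fire T3 | [3 2 6 1]
3 | fire T1 | [4 0 6 1]
4 | fire T4 | [4 0 6 1]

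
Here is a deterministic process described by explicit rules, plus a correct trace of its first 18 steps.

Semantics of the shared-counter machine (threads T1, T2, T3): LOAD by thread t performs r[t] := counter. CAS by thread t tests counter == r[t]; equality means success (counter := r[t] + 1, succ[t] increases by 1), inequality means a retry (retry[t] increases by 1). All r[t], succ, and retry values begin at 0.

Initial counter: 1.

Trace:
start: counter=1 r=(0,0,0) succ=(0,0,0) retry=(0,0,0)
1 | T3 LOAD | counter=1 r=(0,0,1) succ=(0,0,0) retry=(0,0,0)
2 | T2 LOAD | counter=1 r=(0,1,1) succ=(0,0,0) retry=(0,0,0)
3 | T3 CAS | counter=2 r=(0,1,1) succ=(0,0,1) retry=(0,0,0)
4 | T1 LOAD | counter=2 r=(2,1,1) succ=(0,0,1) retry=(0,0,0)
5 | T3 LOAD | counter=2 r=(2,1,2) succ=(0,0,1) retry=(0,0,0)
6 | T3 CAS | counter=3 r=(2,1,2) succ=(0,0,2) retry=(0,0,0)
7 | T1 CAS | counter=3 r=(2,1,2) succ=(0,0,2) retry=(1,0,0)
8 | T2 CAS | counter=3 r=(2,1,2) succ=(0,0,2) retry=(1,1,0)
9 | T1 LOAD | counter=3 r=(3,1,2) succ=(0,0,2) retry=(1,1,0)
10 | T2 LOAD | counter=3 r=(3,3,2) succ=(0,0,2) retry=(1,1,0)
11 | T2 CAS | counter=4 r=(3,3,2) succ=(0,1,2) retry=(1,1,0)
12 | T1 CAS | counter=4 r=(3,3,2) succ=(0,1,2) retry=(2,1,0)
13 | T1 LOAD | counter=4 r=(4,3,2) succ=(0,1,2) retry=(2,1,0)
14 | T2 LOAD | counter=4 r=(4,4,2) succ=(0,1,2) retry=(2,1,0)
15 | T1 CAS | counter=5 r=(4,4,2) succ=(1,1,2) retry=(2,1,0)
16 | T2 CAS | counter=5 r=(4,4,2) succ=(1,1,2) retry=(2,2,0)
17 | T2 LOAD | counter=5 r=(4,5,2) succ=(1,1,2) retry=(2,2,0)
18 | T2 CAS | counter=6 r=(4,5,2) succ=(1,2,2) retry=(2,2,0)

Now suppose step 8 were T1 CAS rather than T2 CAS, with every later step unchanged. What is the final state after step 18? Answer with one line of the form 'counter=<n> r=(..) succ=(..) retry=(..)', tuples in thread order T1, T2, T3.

counter=6 r=(4,5,2) succ=(1,2,2) retry=(3,1,0)

(re-executing from step 8 with the substitution; state before step 8: counter=3 r=(2,1,2) succ=(0,0,2) retry=(1,0,0))
8 | T1 CAS | counter=3 r=(2,1,2) succ=(0,0,2) retry=(2,0,0)
9 | T1 LOAD | counter=3 r=(3,1,2) succ=(0,0,2) retry=(2,0,0)
10 | T2 LOAD | counter=3 r=(3,3,2) succ=(0,0,2) retry=(2,0,0)
11 | T2 CAS | counter=4 r=(3,3,2) succ=(0,1,2) retry=(2,0,0)
12 | T1 CAS | counter=4 r=(3,3,2) succ=(0,1,2) retry=(3,0,0)
13 | T1 LOAD | counter=4 r=(4,3,2) succ=(0,1,2) retry=(3,0,0)
14 | T2 LOAD | counter=4 r=(4,4,2) succ=(0,1,2) retry=(3,0,0)
15 | T1 CAS | counter=5 r=(4,4,2) succ=(1,1,2) retry=(3,0,0)
16 | T2 CAS | counter=5 r=(4,4,2) succ=(1,1,2) retry=(3,1,0)
17 | T2 LOAD | counter=5 r=(4,5,2) succ=(1,1,2) retry=(3,1,0)
18 | T2 CAS | counter=6 r=(4,5,2) succ=(1,2,2) retry=(3,1,0)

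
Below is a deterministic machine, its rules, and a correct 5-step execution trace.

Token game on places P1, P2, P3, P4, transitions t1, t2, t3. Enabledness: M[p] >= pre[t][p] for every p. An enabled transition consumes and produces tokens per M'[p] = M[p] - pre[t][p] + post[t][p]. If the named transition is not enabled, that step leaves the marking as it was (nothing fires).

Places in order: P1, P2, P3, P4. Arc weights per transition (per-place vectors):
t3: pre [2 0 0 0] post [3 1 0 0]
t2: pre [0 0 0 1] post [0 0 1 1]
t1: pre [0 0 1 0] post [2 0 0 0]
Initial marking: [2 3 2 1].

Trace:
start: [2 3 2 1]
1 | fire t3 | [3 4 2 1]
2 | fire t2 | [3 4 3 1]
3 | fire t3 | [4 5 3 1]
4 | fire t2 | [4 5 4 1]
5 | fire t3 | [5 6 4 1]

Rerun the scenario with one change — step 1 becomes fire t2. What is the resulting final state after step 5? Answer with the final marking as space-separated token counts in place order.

4 5 5 1

(re-executing from step 1 with the substitution; state before step 1: [2 3 2 1])
1 | fire t2 | [2 3 3 1]
2 | fire t2 | [2 3 4 1]
3 | fire t3 | [3 4 4 1]
4 | fire t2 | [3 4 5 1]
5 | fire t3 | [4 5 5 1]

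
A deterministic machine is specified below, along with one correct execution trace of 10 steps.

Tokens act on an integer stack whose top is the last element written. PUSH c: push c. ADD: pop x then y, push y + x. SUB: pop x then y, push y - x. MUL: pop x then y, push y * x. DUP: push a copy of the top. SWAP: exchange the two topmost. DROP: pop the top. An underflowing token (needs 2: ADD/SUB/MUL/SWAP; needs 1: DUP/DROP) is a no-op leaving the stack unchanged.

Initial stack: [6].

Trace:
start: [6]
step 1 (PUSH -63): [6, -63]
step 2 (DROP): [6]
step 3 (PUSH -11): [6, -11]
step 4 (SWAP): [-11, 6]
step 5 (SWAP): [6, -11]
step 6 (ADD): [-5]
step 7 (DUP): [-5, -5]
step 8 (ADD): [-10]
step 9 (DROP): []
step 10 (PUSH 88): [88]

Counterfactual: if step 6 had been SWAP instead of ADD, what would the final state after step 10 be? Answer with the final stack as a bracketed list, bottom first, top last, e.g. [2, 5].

(re-executing from step 6 with the substitution; state before step 6: [6, -11])
step 6 (SWAP): [-11, 6]
step 7 (DUP): [-11, 6, 6]
step 8 (ADD): [-11, 12]
step 9 (DROP): [-11]
step 10 (PUSH 88): [-11, 88]

[-11, 88]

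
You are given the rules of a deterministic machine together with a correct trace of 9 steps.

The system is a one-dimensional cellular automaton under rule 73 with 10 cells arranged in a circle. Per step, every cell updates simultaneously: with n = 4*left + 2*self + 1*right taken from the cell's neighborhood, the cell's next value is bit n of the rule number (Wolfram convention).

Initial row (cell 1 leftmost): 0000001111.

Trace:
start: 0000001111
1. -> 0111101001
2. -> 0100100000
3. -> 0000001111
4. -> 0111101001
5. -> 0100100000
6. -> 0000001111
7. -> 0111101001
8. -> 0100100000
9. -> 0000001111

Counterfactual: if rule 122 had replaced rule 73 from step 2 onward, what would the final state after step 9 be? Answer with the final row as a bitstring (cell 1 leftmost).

(re-executing steps 2..9 under rule 122; state before step 2: 0111101001)
2. -> 1100110110
3. -> 1111111111
4. -> 0000000000
5. -> 0000000000
6. -> 0000000000
7. -> 0000000000
8. -> 0000000000
9. -> 0000000000

0000000000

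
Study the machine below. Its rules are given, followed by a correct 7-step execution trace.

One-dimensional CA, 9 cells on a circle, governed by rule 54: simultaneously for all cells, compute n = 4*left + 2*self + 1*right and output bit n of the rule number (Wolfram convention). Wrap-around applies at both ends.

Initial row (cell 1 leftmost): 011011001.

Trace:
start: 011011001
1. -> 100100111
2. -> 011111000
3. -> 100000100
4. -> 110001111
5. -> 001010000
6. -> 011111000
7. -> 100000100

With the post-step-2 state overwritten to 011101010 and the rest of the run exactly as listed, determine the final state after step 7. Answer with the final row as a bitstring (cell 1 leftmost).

state after step 2 := 011101010
3. -> 100011111
4. -> 010100000
5. -> 111110000
6. -> 000001001
7. -> 100011111

100011111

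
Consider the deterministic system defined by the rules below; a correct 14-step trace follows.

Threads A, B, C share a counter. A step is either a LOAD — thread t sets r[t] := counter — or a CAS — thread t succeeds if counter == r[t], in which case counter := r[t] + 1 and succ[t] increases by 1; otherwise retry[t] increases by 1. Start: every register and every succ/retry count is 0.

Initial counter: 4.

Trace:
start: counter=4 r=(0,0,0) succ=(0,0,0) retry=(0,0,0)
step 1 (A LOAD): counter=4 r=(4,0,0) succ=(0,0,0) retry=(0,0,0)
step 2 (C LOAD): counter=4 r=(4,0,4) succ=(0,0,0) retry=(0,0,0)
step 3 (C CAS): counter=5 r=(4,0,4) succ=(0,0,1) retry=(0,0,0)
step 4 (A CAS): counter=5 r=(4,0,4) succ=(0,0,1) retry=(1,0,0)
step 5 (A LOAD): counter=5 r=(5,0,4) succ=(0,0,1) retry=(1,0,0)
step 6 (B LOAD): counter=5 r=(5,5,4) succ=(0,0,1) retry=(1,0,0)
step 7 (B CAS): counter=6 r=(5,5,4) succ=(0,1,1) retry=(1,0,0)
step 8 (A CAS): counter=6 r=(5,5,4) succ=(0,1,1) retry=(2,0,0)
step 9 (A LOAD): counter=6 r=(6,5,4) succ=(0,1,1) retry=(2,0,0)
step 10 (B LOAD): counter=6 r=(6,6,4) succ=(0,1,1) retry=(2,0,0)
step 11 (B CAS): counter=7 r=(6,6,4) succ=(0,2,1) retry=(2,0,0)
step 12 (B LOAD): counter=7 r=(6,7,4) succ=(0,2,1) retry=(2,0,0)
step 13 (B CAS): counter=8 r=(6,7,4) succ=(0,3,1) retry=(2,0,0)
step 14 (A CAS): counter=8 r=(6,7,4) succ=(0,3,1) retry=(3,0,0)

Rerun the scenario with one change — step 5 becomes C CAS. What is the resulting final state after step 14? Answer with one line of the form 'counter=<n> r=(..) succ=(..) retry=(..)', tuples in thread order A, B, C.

counter=8 r=(6,7,4) succ=(0,3,1) retry=(3,0,1)

(re-executing from step 5 with the substitution; state before step 5: counter=5 r=(4,0,4) succ=(0,0,1) retry=(1,0,0))
step 5 (C CAS): counter=5 r=(4,0,4) succ=(0,0,1) retry=(1,0,1)
step 6 (B LOAD): counter=5 r=(4,5,4) succ=(0,0,1) retry=(1,0,1)
step 7 (B CAS): counter=6 r=(4,5,4) succ=(0,1,1) retry=(1,0,1)
step 8 (A CAS): counter=6 r=(4,5,4) succ=(0,1,1) retry=(2,0,1)
step 9 (A LOAD): counter=6 r=(6,5,4) succ=(0,1,1) retry=(2,0,1)
step 10 (B LOAD): counter=6 r=(6,6,4) succ=(0,1,1) retry=(2,0,1)
step 11 (B CAS): counter=7 r=(6,6,4) succ=(0,2,1) retry=(2,0,1)
step 12 (B LOAD): counter=7 r=(6,7,4) succ=(0,2,1) retry=(2,0,1)
step 13 (B CAS): counter=8 r=(6,7,4) succ=(0,3,1) retry=(2,0,1)
step 14 (A CAS): counter=8 r=(6,7,4) succ=(0,3,1) retry=(3,0,1)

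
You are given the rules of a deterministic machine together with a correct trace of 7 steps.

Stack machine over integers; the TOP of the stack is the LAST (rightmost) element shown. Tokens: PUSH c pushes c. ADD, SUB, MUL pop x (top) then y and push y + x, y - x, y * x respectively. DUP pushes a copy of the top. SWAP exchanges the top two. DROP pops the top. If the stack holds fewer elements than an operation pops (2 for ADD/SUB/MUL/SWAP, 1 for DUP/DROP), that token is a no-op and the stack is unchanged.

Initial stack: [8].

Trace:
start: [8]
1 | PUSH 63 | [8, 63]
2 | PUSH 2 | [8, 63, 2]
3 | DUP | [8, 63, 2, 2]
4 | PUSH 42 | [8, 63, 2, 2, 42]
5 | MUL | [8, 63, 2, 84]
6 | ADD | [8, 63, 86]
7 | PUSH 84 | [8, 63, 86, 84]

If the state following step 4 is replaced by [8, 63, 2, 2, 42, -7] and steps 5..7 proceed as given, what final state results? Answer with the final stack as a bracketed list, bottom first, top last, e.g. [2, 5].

state after step 4 := [8, 63, 2, 2, 42, -7]
5 | MUL | [8, 63, 2, 2, -294]
6 | ADD | [8, 63, 2, -292]
7 | PUSH 84 | [8, 63, 2, -292, 84]

[8, 63, 2, -292, 84]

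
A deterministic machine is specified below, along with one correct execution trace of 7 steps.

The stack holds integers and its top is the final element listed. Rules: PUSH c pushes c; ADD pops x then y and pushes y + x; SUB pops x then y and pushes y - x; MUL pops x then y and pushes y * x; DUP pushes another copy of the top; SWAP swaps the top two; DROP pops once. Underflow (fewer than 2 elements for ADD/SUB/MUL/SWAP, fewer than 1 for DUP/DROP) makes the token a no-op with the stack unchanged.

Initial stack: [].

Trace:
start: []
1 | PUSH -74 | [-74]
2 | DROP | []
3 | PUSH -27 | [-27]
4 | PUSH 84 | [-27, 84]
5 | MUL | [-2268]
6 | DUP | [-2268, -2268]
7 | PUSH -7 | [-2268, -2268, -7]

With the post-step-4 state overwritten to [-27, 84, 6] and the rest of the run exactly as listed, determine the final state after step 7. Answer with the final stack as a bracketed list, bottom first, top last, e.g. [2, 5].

state after step 4 := [-27, 84, 6]
5 | MUL | [-27, 504]
6 | DUP | [-27, 504, 504]
7 | PUSH -7 | [-27, 504, 504, -7]

[-27, 504, 504, -7]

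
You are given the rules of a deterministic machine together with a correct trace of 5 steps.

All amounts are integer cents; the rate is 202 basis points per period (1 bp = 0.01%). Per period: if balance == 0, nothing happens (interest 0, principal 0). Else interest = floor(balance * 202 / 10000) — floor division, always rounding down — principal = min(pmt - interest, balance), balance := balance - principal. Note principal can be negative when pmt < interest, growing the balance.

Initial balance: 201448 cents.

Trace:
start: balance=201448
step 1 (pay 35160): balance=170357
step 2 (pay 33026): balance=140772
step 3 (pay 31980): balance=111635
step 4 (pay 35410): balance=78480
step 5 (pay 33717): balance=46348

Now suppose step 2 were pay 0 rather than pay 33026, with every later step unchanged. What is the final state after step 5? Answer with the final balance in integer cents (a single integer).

81415

(re-executing from step 2 with the substitution; state before step 2: balance=170357)
step 2 (pay 0): balance=173798
step 3 (pay 31980): balance=145328
step 4 (pay 35410): balance=112853
step 5 (pay 33717): balance=81415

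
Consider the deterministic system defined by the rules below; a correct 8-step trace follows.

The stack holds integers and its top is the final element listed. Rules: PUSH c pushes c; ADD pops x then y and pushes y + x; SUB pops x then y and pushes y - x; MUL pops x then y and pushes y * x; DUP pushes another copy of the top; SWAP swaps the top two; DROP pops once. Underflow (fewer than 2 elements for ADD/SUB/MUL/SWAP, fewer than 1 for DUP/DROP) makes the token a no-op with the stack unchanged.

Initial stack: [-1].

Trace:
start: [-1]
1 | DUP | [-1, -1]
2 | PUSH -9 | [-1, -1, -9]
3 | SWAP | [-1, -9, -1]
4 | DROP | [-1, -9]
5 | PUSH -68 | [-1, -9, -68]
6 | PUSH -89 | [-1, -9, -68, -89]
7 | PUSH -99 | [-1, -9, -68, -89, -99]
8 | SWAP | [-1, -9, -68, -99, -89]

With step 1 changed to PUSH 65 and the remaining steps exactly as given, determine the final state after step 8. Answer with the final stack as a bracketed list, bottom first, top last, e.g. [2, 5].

[-1, -9, -68, -99, -89]

(re-executing from step 1 with the substitution; state before step 1: [-1])
1 | PUSH 65 | [-1, 65]
2 | PUSH -9 | [-1, 65, -9]
3 | SWAP | [-1, -9, 65]
4 | DROP | [-1, -9]
5 | PUSH -68 | [-1, -9, -68]
6 | PUSH -89 | [-1, -9, -68, -89]
7 | PUSH -99 | [-1, -9, -68, -89, -99]
8 | SWAP | [-1, -9, -68, -99, -89]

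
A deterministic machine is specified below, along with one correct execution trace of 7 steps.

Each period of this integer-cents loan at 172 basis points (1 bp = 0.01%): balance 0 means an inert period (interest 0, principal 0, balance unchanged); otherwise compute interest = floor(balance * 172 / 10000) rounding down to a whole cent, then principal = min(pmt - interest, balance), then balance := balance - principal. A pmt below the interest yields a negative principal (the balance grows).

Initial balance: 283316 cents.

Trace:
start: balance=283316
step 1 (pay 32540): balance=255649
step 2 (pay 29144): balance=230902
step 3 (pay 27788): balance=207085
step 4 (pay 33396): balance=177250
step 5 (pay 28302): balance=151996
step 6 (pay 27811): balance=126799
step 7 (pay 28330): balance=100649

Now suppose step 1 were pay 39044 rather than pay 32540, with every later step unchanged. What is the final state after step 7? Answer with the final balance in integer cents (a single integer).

(re-executing from step 1 with the substitution; state before step 1: balance=283316)
step 1 (pay 39044): balance=249145
step 2 (pay 29144): balance=224286
step 3 (pay 27788): balance=200355
step 4 (pay 33396): balance=170405
step 5 (pay 28302): balance=145033
step 6 (pay 27811): balance=119716
step 7 (pay 28330): balance=93445

93445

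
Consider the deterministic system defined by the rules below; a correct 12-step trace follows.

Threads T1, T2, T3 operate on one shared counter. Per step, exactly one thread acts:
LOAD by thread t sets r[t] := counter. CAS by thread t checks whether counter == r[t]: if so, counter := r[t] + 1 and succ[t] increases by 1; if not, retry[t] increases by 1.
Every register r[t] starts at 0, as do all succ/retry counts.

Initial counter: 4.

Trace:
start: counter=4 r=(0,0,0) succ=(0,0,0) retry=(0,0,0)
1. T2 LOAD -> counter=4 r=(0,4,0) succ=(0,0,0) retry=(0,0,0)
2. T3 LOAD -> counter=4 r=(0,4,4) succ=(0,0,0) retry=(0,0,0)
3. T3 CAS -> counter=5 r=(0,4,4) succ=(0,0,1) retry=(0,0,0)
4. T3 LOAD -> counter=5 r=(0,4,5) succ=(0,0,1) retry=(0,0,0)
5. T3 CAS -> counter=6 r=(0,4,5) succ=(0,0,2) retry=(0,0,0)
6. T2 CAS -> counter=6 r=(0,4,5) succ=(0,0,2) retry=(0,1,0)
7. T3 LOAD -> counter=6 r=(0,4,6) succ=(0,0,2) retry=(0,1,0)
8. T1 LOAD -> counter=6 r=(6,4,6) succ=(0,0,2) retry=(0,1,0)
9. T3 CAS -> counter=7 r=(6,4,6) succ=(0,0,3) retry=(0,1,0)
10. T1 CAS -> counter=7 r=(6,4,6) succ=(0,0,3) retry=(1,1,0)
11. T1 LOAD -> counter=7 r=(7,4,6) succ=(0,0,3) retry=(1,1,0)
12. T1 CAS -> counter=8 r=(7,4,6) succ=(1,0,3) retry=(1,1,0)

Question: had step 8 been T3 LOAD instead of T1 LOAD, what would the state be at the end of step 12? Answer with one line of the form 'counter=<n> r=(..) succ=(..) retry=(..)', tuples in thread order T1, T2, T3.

counter=8 r=(7,4,6) succ=(1,0,3) retry=(1,1,0)

(re-executing from step 8 with the substitution; state before step 8: counter=6 r=(0,4,6) succ=(0,0,2) retry=(0,1,0))
8. T3 LOAD -> counter=6 r=(0,4,6) succ=(0,0,2) retry=(0,1,0)
9. T3 CAS -> counter=7 r=(0,4,6) succ=(0,0,3) retry=(0,1,0)
10. T1 CAS -> counter=7 r=(0,4,6) succ=(0,0,3) retry=(1,1,0)
11. T1 LOAD -> counter=7 r=(7,4,6) succ=(0,0,3) retry=(1,1,0)
12. T1 CAS -> counter=8 r=(7,4,6) succ=(1,0,3) retry=(1,1,0)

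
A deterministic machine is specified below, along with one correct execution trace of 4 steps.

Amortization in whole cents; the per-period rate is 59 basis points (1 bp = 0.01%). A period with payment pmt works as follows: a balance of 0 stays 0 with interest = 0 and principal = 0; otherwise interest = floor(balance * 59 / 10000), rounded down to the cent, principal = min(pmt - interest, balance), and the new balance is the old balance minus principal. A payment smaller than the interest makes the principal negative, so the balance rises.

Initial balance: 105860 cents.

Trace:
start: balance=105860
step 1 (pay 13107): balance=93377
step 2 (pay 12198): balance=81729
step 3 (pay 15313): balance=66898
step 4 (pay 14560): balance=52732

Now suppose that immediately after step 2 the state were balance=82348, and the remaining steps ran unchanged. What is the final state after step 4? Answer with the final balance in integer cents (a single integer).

state after step 2 := balance=82348
step 3 (pay 15313): balance=67520
step 4 (pay 14560): balance=53358

53358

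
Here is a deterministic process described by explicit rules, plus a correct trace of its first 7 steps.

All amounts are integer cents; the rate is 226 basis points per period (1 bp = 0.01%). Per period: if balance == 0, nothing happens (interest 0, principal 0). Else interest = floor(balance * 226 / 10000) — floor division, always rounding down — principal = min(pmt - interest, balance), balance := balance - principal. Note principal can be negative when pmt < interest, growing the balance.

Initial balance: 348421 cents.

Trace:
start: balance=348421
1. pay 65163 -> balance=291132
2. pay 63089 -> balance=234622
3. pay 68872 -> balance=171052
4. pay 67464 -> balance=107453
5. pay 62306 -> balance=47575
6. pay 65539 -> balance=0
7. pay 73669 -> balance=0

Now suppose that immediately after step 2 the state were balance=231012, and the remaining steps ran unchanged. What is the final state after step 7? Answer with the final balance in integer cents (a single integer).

state after step 2 := balance=231012
3. pay 68872 -> balance=167360
4. pay 67464 -> balance=103678
5. pay 62306 -> balance=43715
6. pay 65539 -> balance=0
7. pay 73669 -> balance=0

0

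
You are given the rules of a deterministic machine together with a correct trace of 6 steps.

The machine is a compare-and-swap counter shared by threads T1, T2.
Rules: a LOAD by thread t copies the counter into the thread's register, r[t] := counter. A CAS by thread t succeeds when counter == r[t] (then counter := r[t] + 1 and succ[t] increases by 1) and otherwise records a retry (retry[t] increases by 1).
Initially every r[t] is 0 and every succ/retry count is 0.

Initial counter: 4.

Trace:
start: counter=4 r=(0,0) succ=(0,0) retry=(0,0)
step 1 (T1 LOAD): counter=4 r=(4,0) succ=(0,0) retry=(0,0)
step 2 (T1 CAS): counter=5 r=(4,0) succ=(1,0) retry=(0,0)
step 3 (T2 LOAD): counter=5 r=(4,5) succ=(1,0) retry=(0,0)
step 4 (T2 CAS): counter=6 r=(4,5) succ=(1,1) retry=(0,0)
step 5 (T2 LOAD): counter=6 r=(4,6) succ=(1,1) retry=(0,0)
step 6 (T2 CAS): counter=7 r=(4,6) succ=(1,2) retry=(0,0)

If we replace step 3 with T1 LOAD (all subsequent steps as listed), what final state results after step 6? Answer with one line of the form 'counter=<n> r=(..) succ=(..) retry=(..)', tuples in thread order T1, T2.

counter=6 r=(5,5) succ=(1,1) retry=(0,1)

(re-executing from step 3 with the substitution; state before step 3: counter=5 r=(4,0) succ=(1,0) retry=(0,0))
step 3 (T1 LOAD): counter=5 r=(5,0) succ=(1,0) retry=(0,0)
step 4 (T2 CAS): counter=5 r=(5,0) succ=(1,0) retry=(0,1)
step 5 (T2 LOAD): counter=5 r=(5,5) succ=(1,0) retry=(0,1)
step 6 (T2 CAS): counter=6 r=(5,5) succ=(1,1) retry=(0,1)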